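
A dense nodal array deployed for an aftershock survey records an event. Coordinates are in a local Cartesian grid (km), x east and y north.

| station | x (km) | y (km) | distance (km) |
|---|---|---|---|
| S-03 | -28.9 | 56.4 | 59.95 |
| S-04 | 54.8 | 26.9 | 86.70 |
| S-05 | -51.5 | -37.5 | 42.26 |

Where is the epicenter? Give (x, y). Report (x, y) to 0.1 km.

Circle about each station: (x + 28.9)² + (y − 56.4)² = 59.95²; (x − 54.8)² + (y − 26.9)² = 86.70²; (x + 51.5)² + (y + 37.5)² = 42.26².
Subtracting pairs of circle equations eliminates x²+y² and gives linear equations (the radical axes):
167.4 x − 59.0 y = -4212.41
-45.2 x − 187.8 y = 1850.42
Solving the 2×2 system: x ≈ -26.4, y ≈ -3.5 km.

(-26.4, -3.5)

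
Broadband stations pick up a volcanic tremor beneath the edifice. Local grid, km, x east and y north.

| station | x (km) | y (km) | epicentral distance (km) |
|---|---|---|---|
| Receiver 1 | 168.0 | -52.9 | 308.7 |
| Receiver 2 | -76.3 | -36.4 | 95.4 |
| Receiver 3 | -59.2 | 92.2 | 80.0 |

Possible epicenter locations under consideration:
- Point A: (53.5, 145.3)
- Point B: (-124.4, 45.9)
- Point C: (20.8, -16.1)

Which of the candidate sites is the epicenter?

For each candidate, compare |candidate − station| to the reported distance:
Point A: residuals Receiver 1 79.8, Receiver 2 127.9, Receiver 3 44.6 → max 127.9 km
Point B: residuals Receiver 1 0.1, Receiver 2 0.1, Receiver 3 0.0 → max 0.1 km
Point C: residuals Receiver 1 157.0, Receiver 2 3.8, Receiver 3 54.6 → max 157.0 km
Only Point B has all residuals ≈ 0.

Point B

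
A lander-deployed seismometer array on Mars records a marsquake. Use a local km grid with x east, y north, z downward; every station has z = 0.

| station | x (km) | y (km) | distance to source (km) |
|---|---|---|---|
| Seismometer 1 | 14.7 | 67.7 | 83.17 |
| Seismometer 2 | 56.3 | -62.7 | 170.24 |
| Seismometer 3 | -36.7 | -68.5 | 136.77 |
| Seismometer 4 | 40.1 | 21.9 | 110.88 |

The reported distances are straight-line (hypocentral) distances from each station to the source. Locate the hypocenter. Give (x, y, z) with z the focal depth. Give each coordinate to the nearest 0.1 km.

Each station gives a sphere (x−x_i)² + (y−y_i)² + z² = d_i² (stations at z=0).
Subtracting the Seismometer 1 sphere from Seismometer 2 and Seismometer 3: z² cancels, leaving linear equations in x and y:
83.2 x − 260.8 y = -19762.81
-102.8 x − 272.4 y = -10549.02
Solving: x ≈ -53.204, y ≈ 58.805 km (keep extra digits for the depth step; rounded: -53.2, 58.8).
Then from the Seismometer 1 sphere: z² = 83.17² − (x − 14.7)² − (y − 67.7)² with x = -53.204, y = 58.805, so z ≈ 47.193 ≈ 47.2 km.

(-53.2, 58.8, 47.2)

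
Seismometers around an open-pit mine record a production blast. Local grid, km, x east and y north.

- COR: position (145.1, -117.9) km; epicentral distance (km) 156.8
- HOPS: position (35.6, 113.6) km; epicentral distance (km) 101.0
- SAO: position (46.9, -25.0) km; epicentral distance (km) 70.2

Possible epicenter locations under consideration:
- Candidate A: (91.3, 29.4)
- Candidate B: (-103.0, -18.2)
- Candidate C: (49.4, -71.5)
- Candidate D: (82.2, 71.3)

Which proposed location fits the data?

Candidate A

For each candidate, compare |candidate − station| to the reported distance:
Candidate A: residuals COR 0.0, HOPS 0.0, SAO 0.0 → max 0.0 km
Candidate B: residuals COR 110.6, HOPS 90.3, SAO 79.9 → max 110.6 km
Candidate C: residuals COR 50.4, HOPS 84.6, SAO 23.6 → max 84.6 km
Candidate D: residuals COR 42.6, HOPS 38.1, SAO 32.4 → max 42.6 km
Only Candidate A has all residuals ≈ 0.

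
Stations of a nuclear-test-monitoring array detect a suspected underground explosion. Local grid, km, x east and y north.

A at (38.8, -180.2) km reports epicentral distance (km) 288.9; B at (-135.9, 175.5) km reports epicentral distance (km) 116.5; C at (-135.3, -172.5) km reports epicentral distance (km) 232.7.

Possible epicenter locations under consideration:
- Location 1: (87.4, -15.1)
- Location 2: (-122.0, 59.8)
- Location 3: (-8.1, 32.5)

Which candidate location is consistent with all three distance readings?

For each candidate, compare |candidate − station| to the reported distance:
Location 1: residuals A 116.8, B 177.1, C 40.0 → max 177.1 km
Location 2: residuals A 0.0, B 0.0, C 0.0 → max 0.0 km
Location 3: residuals A 71.1, B 75.3, C 8.6 → max 75.3 km
Only Location 2 has all residuals ≈ 0.

Location 2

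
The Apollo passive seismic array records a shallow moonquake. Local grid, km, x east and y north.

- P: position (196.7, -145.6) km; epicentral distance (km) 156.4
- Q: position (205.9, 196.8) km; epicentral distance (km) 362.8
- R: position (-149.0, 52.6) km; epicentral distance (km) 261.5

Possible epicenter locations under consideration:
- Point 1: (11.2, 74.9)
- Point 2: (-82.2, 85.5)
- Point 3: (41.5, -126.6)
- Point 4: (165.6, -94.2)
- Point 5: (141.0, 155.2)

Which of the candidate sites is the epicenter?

Point 3

For each candidate, compare |candidate − station| to the reported distance:
Point 1: residuals P 131.8, Q 133.1, R 99.8 → max 133.1 km
Point 2: residuals P 205.8, Q 53.9, R 187.0 → max 205.8 km
Point 3: residuals P 0.0, Q 0.0, R 0.0 → max 0.0 km
Point 4: residuals P 96.3, Q 69.0, R 85.7 → max 96.3 km
Point 5: residuals P 149.5, Q 285.7, R 46.1 → max 285.7 km
Only Point 3 has all residuals ≈ 0.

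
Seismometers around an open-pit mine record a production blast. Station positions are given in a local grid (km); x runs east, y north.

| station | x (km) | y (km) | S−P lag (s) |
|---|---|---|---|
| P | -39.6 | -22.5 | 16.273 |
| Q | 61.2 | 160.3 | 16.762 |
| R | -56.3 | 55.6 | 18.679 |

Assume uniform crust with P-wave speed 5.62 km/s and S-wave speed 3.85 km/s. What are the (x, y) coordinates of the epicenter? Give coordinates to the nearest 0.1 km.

x ≈ 159.3 km, y ≈ -19.6 km

Distance from S−P lag: d = Δt · v_P v_S / (v_P − v_S) = Δt · (5.62·3.85)/(5.62−3.85) ≈ 12.2243·Δt.
So d_P = 198.93, d_Q = 204.90, d_R = 228.34 km.
Circle about each station: (x + 39.6)² + (y + 22.5)² = 198.93²; (x − 61.2)² + (y − 160.3)² = 204.90²; (x + 56.3)² + (y − 55.6)² = 228.34².
Subtracting pairs of circle equations eliminates x²+y² and gives linear equations (the radical axes):
201.6 x + 365.6 y = 24956.25
-33.4 x + 156.2 y = -8379.37
Solving the 2×2 system: x ≈ 159.3, y ≈ -19.6 km.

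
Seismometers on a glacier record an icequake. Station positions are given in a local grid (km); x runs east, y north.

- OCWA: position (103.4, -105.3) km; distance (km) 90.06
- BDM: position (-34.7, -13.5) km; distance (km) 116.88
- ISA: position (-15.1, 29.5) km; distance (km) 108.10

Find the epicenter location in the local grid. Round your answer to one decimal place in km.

(82.1, -17.8)

Circle about each station: (x − 103.4)² + (y + 105.3)² = 90.06²; (x + 34.7)² + (y + 13.5)² = 116.88²; (x + 15.1)² + (y − 29.5)² = 108.10².
Subtracting the OCWA equation from the BDM and ISA equations removes the quadratic terms:
-276.2 x + 183.6 y = -25943.44
-237.0 x + 269.6 y = -24256.20
Solving the 2×2 system: x ≈ 82.1, y ≈ -17.8 km.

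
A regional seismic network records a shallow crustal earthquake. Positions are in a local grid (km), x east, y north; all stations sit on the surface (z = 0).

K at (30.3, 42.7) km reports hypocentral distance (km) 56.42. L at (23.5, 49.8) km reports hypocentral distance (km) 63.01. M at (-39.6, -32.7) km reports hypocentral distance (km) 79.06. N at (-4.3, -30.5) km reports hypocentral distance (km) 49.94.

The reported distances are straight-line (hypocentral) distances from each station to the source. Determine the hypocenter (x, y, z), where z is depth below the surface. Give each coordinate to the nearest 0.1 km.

(29.7, -6.5, 27.6)

Each station gives a sphere (x−x_i)² + (y−y_i)² + z² = d_i² (stations at z=0).
Subtracting the K sphere from L and M: z² cancels, leaving linear equations in x and y:
-13.6 x + 14.2 y = -496.13
-139.8 x − 150.8 y = -3171.20
Solving: x ≈ 29.694, y ≈ -6.499 km (keep extra digits for the depth step; rounded: 29.7, -6.5).
Then from the K sphere: z² = 56.42² − (x − 30.3)² − (y − 42.7)² with x = 29.694, y = -6.499, so z ≈ 27.610 ≈ 27.6 km.
Check against N (with the unrounded solution): distance 49.94 ≈ 49.94 km. ✓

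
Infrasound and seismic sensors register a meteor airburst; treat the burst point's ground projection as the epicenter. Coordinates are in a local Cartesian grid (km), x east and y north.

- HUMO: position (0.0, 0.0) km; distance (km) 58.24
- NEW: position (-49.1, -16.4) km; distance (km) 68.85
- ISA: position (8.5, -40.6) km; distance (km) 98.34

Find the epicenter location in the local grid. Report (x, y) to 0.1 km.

Circle about each station: x² + y² = 58.24²; (x + 49.1)² + (y + 16.4)² = 68.85²; (x − 8.5)² + (y + 40.6)² = 98.34².
Subtracting the HUMO equation from the NEW and ISA equations removes the quadratic terms:
-98.2 x − 32.8 y = 1331.35
17.0 x − 81.2 y = -4558.25
Solving the 2×2 system: x ≈ -30.2, y ≈ 49.8 km.
Check against HUMO (with the unrounded x, y): √(x²+y²) = 58.25 ≈ 58.24 km. ✓

(-30.2, 49.8)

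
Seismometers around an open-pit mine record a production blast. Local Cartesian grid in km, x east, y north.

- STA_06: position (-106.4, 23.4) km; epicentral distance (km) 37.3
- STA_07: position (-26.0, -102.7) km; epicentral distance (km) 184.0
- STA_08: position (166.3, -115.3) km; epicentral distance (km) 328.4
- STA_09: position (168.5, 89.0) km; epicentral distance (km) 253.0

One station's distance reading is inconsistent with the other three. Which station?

STA_09

Solve using three stations at a time. Using STA_06, STA_07, STA_08 (subtract circle equations pairwise → linear system) gives (x, y) ≈ (-111.1, 60.4).
Distances from that point to each station vs reported:
  STA_06: calculated 37.3 vs reported 37.3 → residual 0.0 km
  STA_07: calculated 184.0 vs reported 184.0 → residual 0.0 km
  STA_08: calculated 328.4 vs reported 328.4 → residual 0.0 km
  STA_09: calculated 281.1 vs reported 253.0 → residual 28.1 km
STA_06, STA_07, STA_08 are mutually consistent (residuals ≈ 0); STA_09 is off by 28.1 km.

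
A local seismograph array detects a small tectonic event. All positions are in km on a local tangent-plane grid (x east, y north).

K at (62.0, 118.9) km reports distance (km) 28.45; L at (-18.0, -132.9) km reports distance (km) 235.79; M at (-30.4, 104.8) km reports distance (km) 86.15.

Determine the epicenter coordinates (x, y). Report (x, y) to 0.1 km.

(54.7, 91.4)

Circle about each station: (x − 62.0)² + (y − 118.9)² = 28.45²; (x + 18.0)² + (y + 132.9)² = 235.79²; (x + 30.4)² + (y − 104.8)² = 86.15².
Subtracting the K equation from the L and M equations removes the quadratic terms:
-160.0 x − 503.6 y = -54782.32
-184.8 x − 28.2 y = -12686.43
Solving the 2×2 system: x ≈ 54.7, y ≈ 91.4 km.
Check against K (with the unrounded x, y): √((x − 62.0)²+(y − 118.9)²) = 28.45 ≈ 28.45 km. ✓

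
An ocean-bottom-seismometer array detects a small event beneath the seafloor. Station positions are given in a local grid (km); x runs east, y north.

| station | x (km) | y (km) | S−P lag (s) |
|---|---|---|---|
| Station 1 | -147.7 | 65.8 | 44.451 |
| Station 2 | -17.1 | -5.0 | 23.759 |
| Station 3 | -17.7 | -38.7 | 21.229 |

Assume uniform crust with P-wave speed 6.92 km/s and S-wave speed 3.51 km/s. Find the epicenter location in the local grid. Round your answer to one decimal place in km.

Distance from S−P lag: d = Δt · v_P v_S / (v_P − v_S) = Δt · (6.92·3.51)/(6.92−3.51) ≈ 7.1229·Δt.
So d_Station 1 = 316.62, d_Station 2 = 169.23, d_Station 3 = 151.21 km.
Circle about each station: (x + 147.7)² + (y − 65.8)² = 316.62²; (x + 17.1)² + (y + 5.0)² = 169.23²; (x + 17.7)² + (y + 38.7)² = 151.21².
Subtracting pairs of circle equations eliminates x²+y² and gives linear equations (the radical axes):
261.2 x − 141.6 y = 45781.91
260.0 x − 209.0 y = 53049.81
Solving the 2×2 system: x ≈ 115.7, y ≈ -109.9 km.
Check against Station 1 (with the unrounded x, y): √((x + 147.7)²+(y − 65.8)²) = 316.62 ≈ 316.62 km. ✓

115.7 km east, -109.9 km north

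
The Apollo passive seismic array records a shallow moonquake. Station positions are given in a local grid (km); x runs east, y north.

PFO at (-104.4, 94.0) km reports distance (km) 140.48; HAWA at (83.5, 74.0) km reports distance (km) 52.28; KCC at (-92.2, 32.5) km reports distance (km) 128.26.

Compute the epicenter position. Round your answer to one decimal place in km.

Circle about each station: (x + 104.4)² + (y − 94.0)² = 140.48²; (x − 83.5)² + (y − 74.0)² = 52.28²; (x + 92.2)² + (y − 32.5)² = 128.26².
Subtracting the PFO equation from the HAWA and KCC equations removes the quadratic terms:
375.8 x − 40.0 y = 9714.32
24.4 x − 123.0 y = -6894.27
Solving the 2×2 system: x ≈ 32.5, y ≈ 62.5 km.

32.5 km east, 62.5 km north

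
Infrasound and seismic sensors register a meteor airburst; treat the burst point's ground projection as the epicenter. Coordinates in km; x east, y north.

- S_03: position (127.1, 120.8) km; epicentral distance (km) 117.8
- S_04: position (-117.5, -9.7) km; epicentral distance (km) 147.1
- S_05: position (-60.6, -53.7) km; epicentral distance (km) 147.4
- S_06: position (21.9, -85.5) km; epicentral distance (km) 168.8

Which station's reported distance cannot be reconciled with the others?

Solve using three stations at a time. Using S_04, S_05, S_06 (subtract circle equations pairwise → linear system) gives (x, y) ≈ (-1.9, 81.9).
Distances from that point to each station vs reported:
  S_03: calculated 134.8 vs reported 117.8 → residual 17.0 km
  S_04: calculated 147.5 vs reported 147.1 → residual 0.4 km
  S_05: calculated 147.8 vs reported 147.4 → residual 0.4 km
  S_06: calculated 169.1 vs reported 168.8 → residual 0.3 km
S_04, S_05, S_06 are mutually consistent (residuals ≈ 0); S_03 is off by 17.0 km.

S_03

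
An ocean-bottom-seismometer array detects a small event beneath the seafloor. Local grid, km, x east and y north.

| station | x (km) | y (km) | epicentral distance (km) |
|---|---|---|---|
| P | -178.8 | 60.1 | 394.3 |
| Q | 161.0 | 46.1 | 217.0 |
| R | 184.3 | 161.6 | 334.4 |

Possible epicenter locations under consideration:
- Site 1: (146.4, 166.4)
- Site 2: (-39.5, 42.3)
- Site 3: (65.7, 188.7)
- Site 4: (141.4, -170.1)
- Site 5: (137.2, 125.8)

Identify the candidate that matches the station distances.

For each candidate, compare |candidate − station| to the reported distance:
Site 1: residuals P 52.2, Q 95.8, R 296.2 → max 296.2 km
Site 2: residuals P 253.9, Q 16.5, R 80.8 → max 253.9 km
Site 3: residuals P 118.0, Q 45.5, R 212.7 → max 212.7 km
Site 4: residuals P 0.1, Q 0.1, R 0.1 → max 0.1 km
Site 5: residuals P 71.5, Q 133.8, R 275.2 → max 275.2 km
Only Site 4 has all residuals ≈ 0.

Site 4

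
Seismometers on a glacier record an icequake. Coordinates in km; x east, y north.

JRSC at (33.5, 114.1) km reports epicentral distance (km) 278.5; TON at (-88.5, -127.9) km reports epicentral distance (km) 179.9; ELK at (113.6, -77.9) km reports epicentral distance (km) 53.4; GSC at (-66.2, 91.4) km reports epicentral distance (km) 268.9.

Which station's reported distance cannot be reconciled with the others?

JRSC

Solve using three stations at a time. Using TON, ELK, GSC (subtract circle equations pairwise → linear system) gives (x, y) ≈ (91.4, -126.5).
Distances from that point to each station vs reported:
  JRSC: calculated 247.4 vs reported 278.5 → residual 31.1 km
  TON: calculated 179.9 vs reported 179.9 → residual 0.0 km
  ELK: calculated 53.4 vs reported 53.4 → residual 0.0 km
  GSC: calculated 268.9 vs reported 268.9 → residual 0.0 km
TON, ELK, GSC are mutually consistent (residuals ≈ 0); JRSC is off by 31.1 km.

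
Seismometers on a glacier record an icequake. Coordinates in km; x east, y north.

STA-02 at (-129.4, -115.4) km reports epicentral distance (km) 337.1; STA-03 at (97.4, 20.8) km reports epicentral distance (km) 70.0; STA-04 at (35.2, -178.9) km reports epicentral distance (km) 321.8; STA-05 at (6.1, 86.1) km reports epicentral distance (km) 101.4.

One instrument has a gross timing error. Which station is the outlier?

STA-03

Solve using three stations at a time. Using STA-02, STA-04, STA-05 (subtract circle equations pairwise → linear system) gives (x, y) ≈ (93.4, 137.6).
Distances from that point to each station vs reported:
  STA-02: calculated 337.1 vs reported 337.1 → residual 0.0 km
  STA-03: calculated 116.8 vs reported 70.0 → residual 46.8 km
  STA-04: calculated 321.8 vs reported 321.8 → residual 0.0 km
  STA-05: calculated 101.3 vs reported 101.4 → residual 0.1 km
STA-02, STA-04, STA-05 are mutually consistent (residuals ≈ 0); STA-03 is off by 46.8 km.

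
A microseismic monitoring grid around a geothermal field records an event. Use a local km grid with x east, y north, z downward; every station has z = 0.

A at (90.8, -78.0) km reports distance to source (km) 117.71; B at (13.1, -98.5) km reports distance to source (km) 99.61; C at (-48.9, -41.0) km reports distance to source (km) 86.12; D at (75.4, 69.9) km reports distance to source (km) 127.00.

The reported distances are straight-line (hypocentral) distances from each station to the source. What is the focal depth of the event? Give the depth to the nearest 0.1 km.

Each station gives a sphere (x−x_i)² + (y−y_i)² + z² = d_i² (stations at z=0).
Subtracting the A sphere from B and C: z² cancels, leaving linear equations in x and y:
-155.4 x − 41.0 y = -521.29
-279.4 x + 74.0 y = -3817.44
Solving: x ≈ 8.499, y ≈ -19.498 km (keep extra digits for the depth step; rounded: 8.5, -19.5).
Then from the A sphere: z² = 117.71² − (x − 90.8)² − (y + 78.0)² with x = 8.499, y = -19.498, so z ≈ 60.495 ≈ 60.5 km.
Check against D (with the unrounded solution): distance 126.99 ≈ 127.00 km. ✓

60.5 km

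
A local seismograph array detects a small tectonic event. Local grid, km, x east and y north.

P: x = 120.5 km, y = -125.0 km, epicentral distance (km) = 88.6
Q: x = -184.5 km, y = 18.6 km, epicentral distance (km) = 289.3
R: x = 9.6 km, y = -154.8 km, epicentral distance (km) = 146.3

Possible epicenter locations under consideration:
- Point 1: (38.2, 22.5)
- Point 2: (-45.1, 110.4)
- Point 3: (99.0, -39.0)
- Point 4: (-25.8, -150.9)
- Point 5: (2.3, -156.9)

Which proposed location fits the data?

For each candidate, compare |candidate − station| to the reported distance:
Point 1: residuals P 80.3, Q 66.6, R 33.3 → max 80.3 km
Point 2: residuals P 199.2, Q 122.4, R 124.5 → max 199.2 km
Point 3: residuals P 0.0, Q 0.0, R 0.0 → max 0.0 km
Point 4: residuals P 60.0, Q 57.1, R 110.7 → max 110.7 km
Point 5: residuals P 33.8, Q 33.0, R 138.7 → max 138.7 km
Only Point 3 has all residuals ≈ 0.

Point 3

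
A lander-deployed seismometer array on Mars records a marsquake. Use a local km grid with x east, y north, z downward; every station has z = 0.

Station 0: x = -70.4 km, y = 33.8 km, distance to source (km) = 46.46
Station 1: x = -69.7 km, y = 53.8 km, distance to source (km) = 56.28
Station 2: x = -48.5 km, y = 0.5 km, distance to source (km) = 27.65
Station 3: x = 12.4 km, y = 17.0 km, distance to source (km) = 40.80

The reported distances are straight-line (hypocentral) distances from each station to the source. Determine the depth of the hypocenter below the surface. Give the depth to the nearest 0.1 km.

Each station gives a sphere (x−x_i)² + (y−y_i)² + z² = d_i² (stations at z=0).
Subtracting the Station 0 sphere from Station 1 and Station 2: z² cancels, leaving linear equations in x and y:
1.4 x + 40.0 y = 645.02
43.8 x − 66.6 y = -2352.09
Solving: x ≈ -27.706, y ≈ 17.095 km (keep extra digits for the depth step; rounded: -27.7, 17.1).
Then from the Station 0 sphere: z² = 46.46² − (x + 70.4)² − (y − 33.8)² with x = -27.706, y = 17.095, so z ≈ 7.530 ≈ 7.5 km.

z ≈ 7.5 km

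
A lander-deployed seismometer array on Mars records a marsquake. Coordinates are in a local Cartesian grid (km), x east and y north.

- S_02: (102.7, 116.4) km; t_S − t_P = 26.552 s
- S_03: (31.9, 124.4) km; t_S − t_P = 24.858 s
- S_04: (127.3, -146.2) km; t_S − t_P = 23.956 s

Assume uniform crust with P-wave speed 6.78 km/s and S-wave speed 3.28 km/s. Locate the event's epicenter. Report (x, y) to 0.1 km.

Distance from S−P lag: d = Δt · v_P v_S / (v_P − v_S) = Δt · (6.78·3.28)/(6.78−3.28) ≈ 6.3538·Δt.
So d_S_02 = 168.71, d_S_03 = 157.94, d_S_04 = 152.21 km.
Circle about each station: (x − 102.7)² + (y − 116.4)² = 168.71²; (x − 31.9)² + (y − 124.4)² = 157.94²; (x − 127.3)² + (y + 146.2)² = 152.21².
Subtracting the S_02 equation from the S_03 and S_04 equations removes the quadratic terms:
-141.6 x + 16.0 y = -4085.26
49.2 x − 525.2 y = 18778.66
Solving the 2×2 system: x ≈ 25.1, y ≈ -33.4 km.

25.1 km east, -33.4 km north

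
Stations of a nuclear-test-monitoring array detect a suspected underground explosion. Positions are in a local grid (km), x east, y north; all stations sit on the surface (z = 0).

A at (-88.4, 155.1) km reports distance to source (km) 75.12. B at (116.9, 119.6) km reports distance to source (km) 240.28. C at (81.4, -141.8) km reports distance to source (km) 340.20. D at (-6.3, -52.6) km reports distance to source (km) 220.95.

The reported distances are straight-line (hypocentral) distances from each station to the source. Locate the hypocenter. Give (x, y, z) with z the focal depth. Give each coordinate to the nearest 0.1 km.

Each station gives a sphere (x−x_i)² + (y−y_i)² + z² = d_i² (stations at z=0).
Subtracting the A sphere from B and C: z² cancels, leaving linear equations in x and y:
410.6 x − 71.0 y = -55992.26
339.6 x − 593.8 y = -115230.40
Solving: x ≈ -114.094, y ≈ 128.804 km (keep extra digits for the depth step; rounded: -114.1, 128.8).
Then from the A sphere: z² = 75.12² − (x + 88.4)² − (y − 155.1)² with x = -114.094, y = 128.804, so z ≈ 65.508 ≈ 65.5 km.

x ≈ -114.1 km, y ≈ 128.8 km, depth ≈ 65.5 km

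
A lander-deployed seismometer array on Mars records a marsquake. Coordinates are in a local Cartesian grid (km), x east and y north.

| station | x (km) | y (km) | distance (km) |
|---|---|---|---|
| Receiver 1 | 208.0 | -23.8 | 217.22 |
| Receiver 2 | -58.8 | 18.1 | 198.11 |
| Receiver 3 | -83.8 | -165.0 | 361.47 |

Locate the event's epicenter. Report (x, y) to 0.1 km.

x ≈ 84.5 km, y ≈ 154.9 km

Circle about each station: (x − 208.0)² + (y + 23.8)² = 217.22²; (x + 58.8)² + (y − 18.1)² = 198.11²; (x + 83.8)² + (y + 165.0)² = 361.47².
Subtracting the Receiver 1 equation from the Receiver 2 and Receiver 3 equations removes the quadratic terms:
-533.6 x + 83.8 y = -32108.43
-583.6 x − 282.4 y = -93059.03
Solving the 2×2 system: x ≈ 84.5, y ≈ 154.9 km.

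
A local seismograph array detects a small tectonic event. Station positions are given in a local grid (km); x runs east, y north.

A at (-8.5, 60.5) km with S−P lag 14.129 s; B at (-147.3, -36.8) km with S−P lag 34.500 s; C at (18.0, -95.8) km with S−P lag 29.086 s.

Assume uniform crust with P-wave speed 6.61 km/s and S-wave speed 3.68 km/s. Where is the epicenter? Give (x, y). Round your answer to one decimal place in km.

x ≈ 79.9 km, y ≈ 137.6 km

Distance from S−P lag: d = Δt · v_P v_S / (v_P − v_S) = Δt · (6.61·3.68)/(6.61−3.68) ≈ 8.3020·Δt.
So d_A = 117.30, d_B = 286.42, d_C = 241.47 km.
Circle about each station: (x + 8.5)² + (y − 60.5)² = 117.30²; (x + 147.3)² + (y + 36.8)² = 286.42²; (x − 18.0)² + (y + 95.8)² = 241.47².
Subtracting the A equation from the B and C equations removes the quadratic terms:
-277.6 x − 194.6 y = -48958.10
53.0 x − 312.6 y = -38779.33
Solving the 2×2 system: x ≈ 79.9, y ≈ 137.6 km.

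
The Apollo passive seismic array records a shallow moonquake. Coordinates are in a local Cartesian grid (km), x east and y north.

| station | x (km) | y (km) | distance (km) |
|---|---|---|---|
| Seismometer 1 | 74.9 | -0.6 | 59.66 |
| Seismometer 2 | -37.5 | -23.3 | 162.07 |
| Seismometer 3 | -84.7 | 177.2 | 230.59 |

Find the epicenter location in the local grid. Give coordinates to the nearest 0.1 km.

(107.3, 49.5)

Circle about each station: (x − 74.9)² + (y + 0.6)² = 59.66²; (x + 37.5)² + (y + 23.3)² = 162.07²; (x + 84.7)² + (y − 177.2)² = 230.59².
Subtracting pairs of circle equations eliminates x²+y² and gives linear equations (the radical axes):
-224.8 x − 45.4 y = -26368.60
-319.2 x + 355.6 y = -16648.87
Solving the 2×2 system: x ≈ 107.3, y ≈ 49.5 km.
Check against Seismometer 1 (with the unrounded x, y): √((x − 74.9)²+(y + 0.6)²) = 59.66 ≈ 59.66 km. ✓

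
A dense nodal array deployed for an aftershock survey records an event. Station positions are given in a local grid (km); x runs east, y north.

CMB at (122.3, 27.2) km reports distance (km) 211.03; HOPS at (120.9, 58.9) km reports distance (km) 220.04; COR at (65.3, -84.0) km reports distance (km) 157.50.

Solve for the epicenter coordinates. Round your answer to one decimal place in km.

-81.6 km east, -27.2 km north

Circle about each station: (x − 122.3)² + (y − 27.2)² = 211.03²; (x − 120.9)² + (y − 58.9)² = 220.04²; (x − 65.3)² + (y + 84.0)² = 157.50².
Subtracting pairs of circle equations eliminates x²+y² and gives linear equations (the radical axes):
-2.8 x + 63.4 y = -1495.05
-114.0 x − 222.4 y = 15350.37
Solving the 2×2 system: x ≈ -81.6, y ≈ -27.2 km.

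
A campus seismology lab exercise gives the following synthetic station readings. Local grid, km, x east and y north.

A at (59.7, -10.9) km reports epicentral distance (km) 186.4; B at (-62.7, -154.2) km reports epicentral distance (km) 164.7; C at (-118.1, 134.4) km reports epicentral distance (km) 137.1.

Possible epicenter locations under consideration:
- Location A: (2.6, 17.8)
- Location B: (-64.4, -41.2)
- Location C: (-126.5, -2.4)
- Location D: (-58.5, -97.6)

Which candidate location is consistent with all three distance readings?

Location C

For each candidate, compare |candidate − station| to the reported distance:
Location A: residuals A 122.5, B 19.3, C 30.7 → max 122.5 km
Location B: residuals A 58.7, B 51.7, C 46.5 → max 58.7 km
Location C: residuals A 0.0, B 0.0, C 0.0 → max 0.0 km
Location D: residuals A 39.8, B 107.9, C 102.4 → max 107.9 km
Only Location C has all residuals ≈ 0.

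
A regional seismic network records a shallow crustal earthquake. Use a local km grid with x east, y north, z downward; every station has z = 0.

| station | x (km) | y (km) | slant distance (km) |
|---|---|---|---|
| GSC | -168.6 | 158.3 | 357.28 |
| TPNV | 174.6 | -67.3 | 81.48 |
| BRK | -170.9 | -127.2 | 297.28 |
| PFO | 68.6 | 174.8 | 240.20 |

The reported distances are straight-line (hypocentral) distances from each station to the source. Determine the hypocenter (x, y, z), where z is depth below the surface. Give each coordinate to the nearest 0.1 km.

Each station gives a sphere (x−x_i)² + (y−y_i)² + z² = d_i² (stations at z=0).
Subtracting the GSC sphere from TPNV and BRK: z² cancels, leaving linear equations in x and y:
686.4 x − 451.2 y = 102539.61
-4.6 x − 571.0 y = 31175.40
Solving: x ≈ 112.900, y ≈ -55.507 km (keep extra digits for the depth step; rounded: 112.9, -55.5).
Then from the GSC sphere: z² = 357.28² − (x + 168.6)² − (y − 158.3)² with x = 112.900, y = -55.507, so z ≈ 51.897 ≈ 51.9 km.

x ≈ 112.9 km, y ≈ -55.5 km, depth ≈ 51.9 km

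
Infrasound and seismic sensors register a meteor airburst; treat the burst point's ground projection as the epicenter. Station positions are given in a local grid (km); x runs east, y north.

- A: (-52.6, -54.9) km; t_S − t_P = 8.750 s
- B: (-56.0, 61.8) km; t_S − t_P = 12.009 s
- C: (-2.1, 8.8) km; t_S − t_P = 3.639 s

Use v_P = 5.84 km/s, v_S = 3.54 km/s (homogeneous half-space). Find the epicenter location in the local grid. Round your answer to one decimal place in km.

16.8 km east, -17.9 km north

Distance from S−P lag: d = Δt · v_P v_S / (v_P − v_S) = Δt · (5.84·3.54)/(5.84−3.54) ≈ 8.9885·Δt.
So d_A = 78.65, d_B = 107.94, d_C = 32.71 km.
Circle about each station: (x + 52.6)² + (y + 54.9)² = 78.65²; (x + 56.0)² + (y − 61.8)² = 107.94²; (x + 2.1)² + (y − 8.8)² = 32.71².
Subtracting the A equation from the B and C equations removes the quadratic terms:
-6.8 x + 233.4 y = -4290.75
101.0 x + 127.4 y = -583.04
Solving the 2×2 system: x ≈ 16.8, y ≈ -17.9 km.
Check against A (with the unrounded x, y): √((x + 52.6)²+(y + 54.9)²) = 78.65 ≈ 78.65 km. ✓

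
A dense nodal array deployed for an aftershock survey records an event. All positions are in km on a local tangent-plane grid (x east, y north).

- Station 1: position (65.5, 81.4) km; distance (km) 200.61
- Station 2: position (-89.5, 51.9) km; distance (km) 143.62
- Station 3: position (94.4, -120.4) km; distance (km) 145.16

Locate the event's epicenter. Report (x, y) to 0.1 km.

-46.4 km east, -85.1 km north

Circle about each station: (x − 65.5)² + (y − 81.4)² = 200.61²; (x + 89.5)² + (y − 51.9)² = 143.62²; (x − 94.4)² + (y + 120.4)² = 145.16².
Subtracting the Station 1 equation from the Station 2 and Station 3 equations removes the quadratic terms:
-310.0 x − 59.0 y = 19405.32
57.8 x − 403.6 y = 31664.26
Solving the 2×2 system: x ≈ -46.4, y ≈ -85.1 km.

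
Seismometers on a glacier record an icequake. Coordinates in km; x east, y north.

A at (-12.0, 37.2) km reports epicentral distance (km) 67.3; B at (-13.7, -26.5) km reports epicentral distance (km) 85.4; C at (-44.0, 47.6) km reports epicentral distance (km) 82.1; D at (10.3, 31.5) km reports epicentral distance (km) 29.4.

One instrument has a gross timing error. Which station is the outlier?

A

Solve using three stations at a time. Using B, C, D (subtract circle equations pairwise → linear system) gives (x, y) ≈ (37.9, 41.6).
Distances from that point to each station vs reported:
  A: calculated 50.0 vs reported 67.3 → residual 17.3 km
  B: calculated 85.4 vs reported 85.4 → residual 0.0 km
  C: calculated 82.1 vs reported 82.1 → residual 0.0 km
  D: calculated 29.3 vs reported 29.4 → residual 0.1 km
B, C, D are mutually consistent (residuals ≈ 0); A is off by 17.3 km.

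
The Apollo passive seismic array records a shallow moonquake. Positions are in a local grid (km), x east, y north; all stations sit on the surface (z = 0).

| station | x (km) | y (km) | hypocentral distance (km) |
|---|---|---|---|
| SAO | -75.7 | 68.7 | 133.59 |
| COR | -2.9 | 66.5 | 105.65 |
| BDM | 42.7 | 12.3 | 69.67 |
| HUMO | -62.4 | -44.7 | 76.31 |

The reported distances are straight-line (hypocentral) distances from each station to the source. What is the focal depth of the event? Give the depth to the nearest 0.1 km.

Each station gives a sphere (x−x_i)² + (y−y_i)² + z² = d_i² (stations at z=0).
Subtracting the SAO sphere from COR and BDM: z² cancels, leaving linear equations in x and y:
145.6 x − 4.4 y = 664.85
236.8 x − 112.8 y = 4516.78
Solving: x ≈ 3.584, y ≈ -32.520 km (keep extra digits for the depth step; rounded: 3.6, -32.5).
Then from the SAO sphere: z² = 133.59² − (x + 75.7)² − (y − 68.7)² with x = 3.584, y = -32.520, so z ≈ 36.261 ≈ 36.3 km.
Check against HUMO (with the unrounded solution): distance 76.27 ≈ 76.31 km. ✓

depth ≈ 36.3 km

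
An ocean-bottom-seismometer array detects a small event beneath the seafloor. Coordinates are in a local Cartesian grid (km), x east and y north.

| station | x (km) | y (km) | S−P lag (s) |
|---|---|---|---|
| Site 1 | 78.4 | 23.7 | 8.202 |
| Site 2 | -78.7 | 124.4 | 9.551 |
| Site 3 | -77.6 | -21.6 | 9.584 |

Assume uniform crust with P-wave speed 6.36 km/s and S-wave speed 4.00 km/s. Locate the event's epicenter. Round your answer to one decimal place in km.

Distance from S−P lag: d = Δt · v_P v_S / (v_P − v_S) = Δt · (6.36·4.00)/(6.36−4.00) ≈ 10.7797·Δt.
So d_Site 1 = 88.41, d_Site 2 = 102.96, d_Site 3 = 103.31 km.
Circle about each station: (x − 78.4)² + (y − 23.7)² = 88.41²; (x + 78.7)² + (y − 124.4)² = 102.96²; (x + 77.6)² + (y + 21.6)² = 103.31².
Subtracting the Site 1 equation from the Site 2 and Site 3 equations removes the quadratic terms:
-314.2 x + 201.4 y = 12176.37
-312.0 x − 90.6 y = -3076.56
Solving the 2×2 system: x ≈ -5.3, y ≈ 52.2 km.

x ≈ -5.3 km, y ≈ 52.2 km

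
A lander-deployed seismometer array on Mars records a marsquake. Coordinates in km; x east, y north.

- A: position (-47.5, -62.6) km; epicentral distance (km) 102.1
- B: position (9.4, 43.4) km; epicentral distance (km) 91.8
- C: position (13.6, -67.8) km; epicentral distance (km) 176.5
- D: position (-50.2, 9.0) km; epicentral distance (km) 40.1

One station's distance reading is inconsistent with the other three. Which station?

Solve using three stations at a time. Using A, B, D (subtract circle equations pairwise → linear system) gives (x, y) ≈ (-81.8, 33.5).
Distances from that point to each station vs reported:
  A: calculated 102.1 vs reported 102.1 → residual 0.0 km
  B: calculated 91.8 vs reported 91.8 → residual 0.0 km
  C: calculated 139.2 vs reported 176.5 → residual 37.3 km
  D: calculated 40.0 vs reported 40.1 → residual 0.1 km
A, B, D are mutually consistent (residuals ≈ 0); C is off by 37.3 km.

C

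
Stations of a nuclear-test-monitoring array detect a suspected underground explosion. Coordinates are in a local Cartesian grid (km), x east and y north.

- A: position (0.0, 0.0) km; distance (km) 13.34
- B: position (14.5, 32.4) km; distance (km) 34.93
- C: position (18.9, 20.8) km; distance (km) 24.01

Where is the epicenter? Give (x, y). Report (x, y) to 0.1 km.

Circle about each station: x² + y² = 13.34²; (x − 14.5)² + (y − 32.4)² = 34.93²; (x − 18.9)² + (y − 20.8)² = 24.01².
Subtracting pairs of circle equations eliminates x²+y² and gives linear equations (the radical axes):
29.0 x + 64.8 y = 217.86
37.8 x + 41.6 y = 391.33
Solving the 2×2 system: x ≈ 13.1, y ≈ -2.5 km.

x ≈ 13.1 km, y ≈ -2.5 km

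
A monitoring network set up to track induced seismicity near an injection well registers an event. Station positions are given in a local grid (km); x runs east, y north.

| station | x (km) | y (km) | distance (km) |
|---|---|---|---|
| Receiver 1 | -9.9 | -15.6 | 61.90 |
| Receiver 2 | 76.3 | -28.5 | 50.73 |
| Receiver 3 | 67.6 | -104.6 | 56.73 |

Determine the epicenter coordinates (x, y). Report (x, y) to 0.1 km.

35.1 km east, -58.1 km north

Circle about each station: (x + 9.9)² + (y + 15.6)² = 61.90²; (x − 76.3)² + (y + 28.5)² = 50.73²; (x − 67.6)² + (y + 104.6)² = 56.73².
Subtracting pairs of circle equations eliminates x²+y² and gives linear equations (the radical axes):
172.4 x − 25.8 y = 7550.65
155.0 x − 178.0 y = 15782.87
Solving the 2×2 system: x ≈ 35.1, y ≈ -58.1 km.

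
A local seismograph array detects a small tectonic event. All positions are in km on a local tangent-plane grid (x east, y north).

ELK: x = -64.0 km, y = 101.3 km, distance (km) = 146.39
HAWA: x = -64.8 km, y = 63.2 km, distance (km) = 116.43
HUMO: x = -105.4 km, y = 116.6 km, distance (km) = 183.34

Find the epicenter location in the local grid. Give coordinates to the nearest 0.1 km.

(13.8, -22.7)

Circle about each station: (x + 64.0)² + (y − 101.3)² = 146.39²; (x + 64.8)² + (y − 63.2)² = 116.43²; (x + 105.4)² + (y − 116.6)² = 183.34².
Subtracting the ELK equation from the HAWA and HUMO equations removes the quadratic terms:
-1.6 x − 76.2 y = 1709.68
-82.8 x + 30.6 y = -1836.49
Solving the 2×2 system: x ≈ 13.8, y ≈ -22.7 km.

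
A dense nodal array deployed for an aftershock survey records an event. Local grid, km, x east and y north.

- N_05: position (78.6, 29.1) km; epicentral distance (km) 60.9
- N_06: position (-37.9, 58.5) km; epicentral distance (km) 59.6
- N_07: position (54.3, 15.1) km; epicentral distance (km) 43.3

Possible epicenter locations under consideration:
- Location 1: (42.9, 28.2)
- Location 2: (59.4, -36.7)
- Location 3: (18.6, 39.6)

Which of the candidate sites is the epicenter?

Location 3

For each candidate, compare |candidate − station| to the reported distance:
Location 1: residuals N_05 25.2, N_06 26.7, N_07 25.9 → max 26.7 km
Location 2: residuals N_05 7.6, N_06 76.5, N_07 8.8 → max 76.5 km
Location 3: residuals N_05 0.0, N_06 0.0, N_07 0.0 → max 0.0 km
Only Location 3 has all residuals ≈ 0.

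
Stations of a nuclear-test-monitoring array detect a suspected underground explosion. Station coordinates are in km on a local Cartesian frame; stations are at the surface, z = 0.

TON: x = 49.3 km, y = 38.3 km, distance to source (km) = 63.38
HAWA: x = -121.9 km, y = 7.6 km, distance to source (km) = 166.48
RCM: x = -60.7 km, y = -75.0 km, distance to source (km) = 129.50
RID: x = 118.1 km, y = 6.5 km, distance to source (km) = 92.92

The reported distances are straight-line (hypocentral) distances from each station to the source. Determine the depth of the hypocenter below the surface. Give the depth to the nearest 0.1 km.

z ≈ 45.5 km

Each station gives a sphere (x−x_i)² + (y−y_i)² + z² = d_i² (stations at z=0).
Subtracting the TON sphere from HAWA and RCM: z² cancels, leaving linear equations in x and y:
-342.4 x − 61.4 y = -12678.58
-220.0 x − 226.6 y = -7341.12
Solving: x ≈ 37.800, y ≈ -4.302 km (keep extra digits for the depth step; rounded: 37.8, -4.3).
Then from the TON sphere: z² = 63.38² − (x − 49.3)² − (y − 38.3)² with x = 37.800, y = -4.302, so z ≈ 45.496 ≈ 45.5 km.
Check against RID (with the unrounded solution): distance 92.92 ≈ 92.92 km. ✓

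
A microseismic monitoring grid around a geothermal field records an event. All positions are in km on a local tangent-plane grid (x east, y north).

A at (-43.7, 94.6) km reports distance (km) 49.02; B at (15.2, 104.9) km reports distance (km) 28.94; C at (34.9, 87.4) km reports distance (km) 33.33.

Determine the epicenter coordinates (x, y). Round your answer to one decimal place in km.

(2.7, 78.8)

Circle about each station: (x + 43.7)² + (y − 94.6)² = 49.02²; (x − 15.2)² + (y − 104.9)² = 28.94²; (x − 34.9)² + (y − 87.4)² = 33.33².
Subtracting the A equation from the B and C equations removes the quadratic terms:
117.8 x + 20.6 y = 1941.64
157.2 x − 14.4 y = -710.01
Solving the 2×2 system: x ≈ 2.7, y ≈ 78.8 km.
Check against A (with the unrounded x, y): √((x + 43.7)²+(y − 94.6)²) = 49.02 ≈ 49.02 km. ✓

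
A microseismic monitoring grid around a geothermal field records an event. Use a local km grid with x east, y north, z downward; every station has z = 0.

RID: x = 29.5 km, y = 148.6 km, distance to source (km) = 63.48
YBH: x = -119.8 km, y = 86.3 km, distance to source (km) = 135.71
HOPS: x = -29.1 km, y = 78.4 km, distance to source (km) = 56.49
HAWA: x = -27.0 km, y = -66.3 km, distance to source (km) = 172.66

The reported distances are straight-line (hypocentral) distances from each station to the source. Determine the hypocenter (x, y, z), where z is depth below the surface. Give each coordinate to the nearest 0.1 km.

x ≈ 10.9 km, y ≈ 98.6 km, depth ≈ 34.4 km

Each station gives a sphere (x−x_i)² + (y−y_i)² + z² = d_i² (stations at z=0).
Subtracting the RID sphere from YBH and HOPS: z² cancels, leaving linear equations in x and y:
-298.6 x − 124.6 y = -15539.97
-117.2 x − 140.4 y = -15120.25
Solving: x ≈ 10.901, y ≈ 98.594 km (keep extra digits for the depth step; rounded: 10.9, 98.6).
Then from the RID sphere: z² = 63.48² − (x − 29.5)² − (y − 148.6)² with x = 10.901, y = 98.594, so z ≈ 34.397 ≈ 34.4 km.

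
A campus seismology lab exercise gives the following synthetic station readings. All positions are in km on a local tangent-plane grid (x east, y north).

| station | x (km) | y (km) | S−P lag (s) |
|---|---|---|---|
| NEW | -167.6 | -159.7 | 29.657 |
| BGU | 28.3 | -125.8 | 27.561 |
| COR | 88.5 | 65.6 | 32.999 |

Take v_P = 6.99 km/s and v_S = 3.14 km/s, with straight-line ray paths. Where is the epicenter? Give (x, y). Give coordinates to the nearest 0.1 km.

x ≈ -82.0 km, y ≈ -13.9 km

Distance from S−P lag: d = Δt · v_P v_S / (v_P − v_S) = Δt · (6.99·3.14)/(6.99−3.14) ≈ 5.7009·Δt.
So d_NEW = 169.07, d_BGU = 157.12, d_COR = 188.13 km.
Circle about each station: (x + 167.6)² + (y + 159.7)² = 169.07²; (x − 28.3)² + (y + 125.8)² = 157.12²; (x − 88.5)² + (y − 65.6)² = 188.13².
Subtracting the NEW equation from the BGU and COR equations removes the quadratic terms:
391.8 x + 67.8 y = -33069.35
512.2 x + 450.6 y = -48266.47
Solving the 2×2 system: x ≈ -82.0, y ≈ -13.9 km.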